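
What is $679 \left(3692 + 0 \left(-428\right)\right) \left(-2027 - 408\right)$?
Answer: $-6104223580$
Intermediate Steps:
$679 \left(3692 + 0 \left(-428\right)\right) \left(-2027 - 408\right) = 679 \left(3692 + 0\right) \left(-2435\right) = 679 \cdot 3692 \left(-2435\right) = 679 \left(-8990020\right) = -6104223580$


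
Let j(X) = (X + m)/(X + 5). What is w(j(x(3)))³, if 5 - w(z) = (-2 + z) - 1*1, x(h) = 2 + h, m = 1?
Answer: 50653/125 ≈ 405.22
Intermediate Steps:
j(X) = (1 + X)/(5 + X) (j(X) = (X + 1)/(X + 5) = (1 + X)/(5 + X))
w(z) = 8 - z (w(z) = 5 - ((-2 + z) - 1*1) = 5 - ((-2 + z) - 1) = 5 - (-3 + z) = 5 + (3 - z) = 8 - z)
w(j(x(3)))³ = (8 - (1 + (2 + 3))/(5 + (2 + 3)))³ = (8 - (1 + 5)/(5 + 5))³ = (8 - 6/10)³ = (8 - 1*⅗)³ = (8 - ⅗)³ = (37/5)³ = 50653/125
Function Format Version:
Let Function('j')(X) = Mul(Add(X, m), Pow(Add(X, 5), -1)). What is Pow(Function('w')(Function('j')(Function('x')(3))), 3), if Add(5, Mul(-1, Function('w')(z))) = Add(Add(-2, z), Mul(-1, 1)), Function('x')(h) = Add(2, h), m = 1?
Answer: Rational(50653, 125) ≈ 405.22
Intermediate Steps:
Function('j')(X) = Mul(Pow(Add(5, X), -1), Add(1, X)) (Function('j')(X) = Mul(Add(X, 1), Pow(Add(X, 5), -1)) = Mul(Add(1, X), Pow(Add(5, X), -1)) = Mul(Pow(Add(5, X), -1), Add(1, X)))
Function('w')(z) = Add(8, Mul(-1, z)) (Function('w')(z) = Add(5, Mul(-1, Add(Add(-2, z), Mul(-1, 1)))) = Add(5, Mul(-1, Add(Add(-2, z), -1))) = Add(5, Mul(-1, Add(-3, z))) = Add(5, Add(3, Mul(-1, z))) = Add(8, Mul(-1, z)))
Pow(Function('w')(Function('j')(Function('x')(3))), 3) = Pow(Add(8, Mul(-1, Mul(Pow(Add(5, Add(2, 3)), -1), Add(1, Add(2, 3))))), 3) = Pow(Add(8, Mul(-1, Mul(Pow(Add(5, 5), -1), Add(1, 5)))), 3) = Pow(Add(8, Mul(-1, Mul(Pow(10, -1), 6))), 3) = Pow(Add(8, Mul(-1, Mul(Rational(1, 10), 6))), 3) = Pow(Add(8, Mul(-1, Rational(3, 5))), 3) = Pow(Add(8, Rational(-3, 5)), 3) = Pow(Rational(37, 5), 3) = Rational(50653, 125)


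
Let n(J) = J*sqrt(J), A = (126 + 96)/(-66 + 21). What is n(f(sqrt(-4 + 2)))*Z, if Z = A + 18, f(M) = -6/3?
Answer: -392*I*sqrt(2)/15 ≈ -36.958*I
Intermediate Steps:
A = -74/15 (A = 222/(-45) = 222*(-1/45) = -74/15 ≈ -4.9333)
f(M) = -2 (f(M) = -6*1/3 = -2)
n(J) = J**(3/2)
Z = 196/15 (Z = -74/15 + 18 = 196/15 ≈ 13.067)
n(f(sqrt(-4 + 2)))*Z = (-2)**(3/2)*(196/15) = -2*I*sqrt(2)*(196/15) = -392*I*sqrt(2)/15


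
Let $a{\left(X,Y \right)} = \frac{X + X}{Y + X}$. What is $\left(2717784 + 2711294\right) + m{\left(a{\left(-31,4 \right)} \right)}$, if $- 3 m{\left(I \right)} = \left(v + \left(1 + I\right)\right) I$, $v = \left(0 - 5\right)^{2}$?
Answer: $\frac{11873346218}{2187} \approx 5.4291 \cdot 10^{6}$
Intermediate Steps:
$v = 25$ ($v = \left(-5\right)^{2} = 25$)
$a{\left(X,Y \right)} = \frac{2 X}{X + Y}$
$m{\left(I \right)} = - \frac{I \left(26 + I\right)}{3}$ ($m{\left(I \right)} = - \frac{\left(25 + \left(1 + I\right)\right) I}{3} = - \frac{\left(26 + I\right) I}{3} = - \frac{I \left(26 + I\right)}{3}$)
$\left(2717784 + 2711294\right) + m{\left(a{\left(-31,4 \right)} \right)} = \left(2717784 + 2711294\right) - \frac{2 \left(-31\right) \frac{1}{-31 + 4} \left(26 + 2 \left(-31\right) \frac{1}{-31 + 4}\right)}{3} = 5429078 - \frac{2 \left(-31\right) \frac{1}{-27} \left(26 + 2 \left(-31\right) \frac{1}{-27}\right)}{3} = 5429078 - \frac{2 \left(-31\right) \left(- \frac{1}{27}\right) \left(26 + 2 \left(-31\right) \left(- \frac{1}{27}\right)\right)}{3} = 5429078 - \frac{62 \left(26 + \frac{62}{27}\right)}{81} = 5429078 - \frac{62}{81} \cdot \frac{764}{27} = 5429078 - \frac{47368}{2187} = \frac{11873346218}{2187}$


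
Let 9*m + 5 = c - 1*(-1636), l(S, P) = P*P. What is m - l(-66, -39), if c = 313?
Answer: -1305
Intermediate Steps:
l(S, P) = P**2
m = 216 (m = -5/9 + (313 - 1*(-1636))/9 = -5/9 + (313 + 1636)/9 = -5/9 + (1/9)*1949 = -5/9 + 1949/9 = 216)
m - l(-66, -39) = 216 - 1*(-39)**2 = 216 - 1*1521 = 216 - 1521 = -1305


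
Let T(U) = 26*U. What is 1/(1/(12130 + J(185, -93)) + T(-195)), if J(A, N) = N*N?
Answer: -20779/105349529 ≈ -0.00019724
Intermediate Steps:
J(A, N) = N²
1/(1/(12130 + J(185, -93)) + T(-195)) = 1/(1/(12130 + (-93)²) + 26*(-195)) = 1/(1/(12130 + 8649) - 5070) = 1/(1/20779 - 5070) = 1/(-105349529/20779) = -20779/105349529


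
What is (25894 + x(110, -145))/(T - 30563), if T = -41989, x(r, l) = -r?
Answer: -3223/9069 ≈ -0.35539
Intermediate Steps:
(25894 + x(110, -145))/(T - 30563) = (25894 - 1*110)/(-41989 - 30563) = (25894 - 110)/(-72552) = 25784*(-1/72552) = -3223/9069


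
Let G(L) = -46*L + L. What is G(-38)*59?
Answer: 100890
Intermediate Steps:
G(L) = -45*L
G(-38)*59 = -45*(-38)*59 = 1710*59 = 100890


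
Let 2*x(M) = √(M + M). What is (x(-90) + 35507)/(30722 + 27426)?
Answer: 35507/58148 + 3*I*√5/58148 ≈ 0.61063 + 0.00011536*I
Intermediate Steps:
x(M) = √2*√M/2 (x(M) = √(M + M)/2 = √(2*M)/2 = (√2*√M)/2 = √2*√M/2)
(x(-90) + 35507)/(30722 + 27426) = (√2*√(-90)/2 + 35507)/(30722 + 27426) = (√2*(3*I*√10)/2 + 35507)/58148 = (3*I*√5 + 35507)*(1/58148) = (35507 + 3*I*√5)*(1/58148) = 35507/58148 + 3*I*√5/58148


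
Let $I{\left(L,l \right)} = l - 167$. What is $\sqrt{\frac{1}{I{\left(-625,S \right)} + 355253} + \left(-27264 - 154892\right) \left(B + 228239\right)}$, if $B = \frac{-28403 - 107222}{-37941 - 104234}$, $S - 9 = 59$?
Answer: $\frac{i \sqrt{1401682524731801258970804510}}{183614618} \approx 2.039 \cdot 10^{5} i$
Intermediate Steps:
$S = 68$ ($S = 9 + 59 = 68$)
$I{\left(L,l \right)} = -167 + l$
$B = \frac{5425}{5687}$ ($B = - \frac{135625}{-142175} = \left(-135625\right) \left(- \frac{1}{142175}\right) = \frac{5425}{5687} \approx 0.95393$)
$\sqrt{\frac{1}{I{\left(-625,S \right)} + 355253} + \left(-27264 - 154892\right) \left(B + 228239\right)} = \sqrt{\frac{1}{\left(-167 + 68\right) + 355253} + \left(-27264 - 154892\right) \left(\frac{5425}{5687} + 228239\right)} = \sqrt{\frac{1}{-99 + 355253} - \frac{236438600572408}{5687}} = \sqrt{\frac{1}{355154} - \frac{236438600572408}{5687}} = \sqrt{- \frac{83972114747692985145}{2019760798}} = \frac{i \sqrt{1401682524731801258970804510}}{183614618}$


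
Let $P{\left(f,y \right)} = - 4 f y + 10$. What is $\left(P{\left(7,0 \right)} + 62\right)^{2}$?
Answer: $5184$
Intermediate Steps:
$P{\left(f,y \right)} = 10 - 4 f y$ ($P{\left(f,y \right)} = - 4 f y + 10 = 10 - 4 f y$)
$\left(P{\left(7,0 \right)} + 62\right)^{2} = \left(\left(10 - 28 \cdot 0\right) + 62\right)^{2} = \left(\left(10 + 0\right) + 62\right)^{2} = \left(10 + 62\right)^{2} = 72^{2} = 5184$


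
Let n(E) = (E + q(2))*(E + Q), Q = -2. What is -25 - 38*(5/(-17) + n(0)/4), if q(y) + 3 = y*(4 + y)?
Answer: 2672/17 ≈ 157.18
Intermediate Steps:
q(y) = -3 + y*(4 + y)
n(E) = (-2 + E)*(9 + E) (n(E) = (E + (-3 + 2**2 + 4*2))*(E - 2) = (E + (-3 + 4 + 8))*(-2 + E) = (E + 9)*(-2 + E) = (9 + E)*(-2 + E) = (-2 + E)*(9 + E))
-25 - 38*(5/(-17) + n(0)/4) = -25 - 38*(5/(-17) + (-18 + 0**2 + 7*0)/4) = -25 - 38*(5*(-1/17) + (-18 + 0 + 0)*(1/4)) = -25 - 38*(-5/17 - 18*1/4) = -25 - 38*(-5/17 - 9/2) = -25 - 38*(-163/34) = -25 + 3097/17 = 2672/17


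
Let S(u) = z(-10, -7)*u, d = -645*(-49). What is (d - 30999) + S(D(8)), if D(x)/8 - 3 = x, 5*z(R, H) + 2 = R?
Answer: 1974/5 ≈ 394.80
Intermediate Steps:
z(R, H) = -⅖ + R/5
d = 31605
D(x) = 24 + 8*x
S(u) = -12*u/5 (S(u) = (-⅖ + (⅕)*(-10))*u = (-⅖ - 2)*u = -12*u/5)
(d - 30999) + S(D(8)) = (31605 - 30999) - 12*(24 + 8*8)/5 = 606 - 12*(24 + 64)/5 = 606 - 12/5*88 = 606 - 1056/5 = 1974/5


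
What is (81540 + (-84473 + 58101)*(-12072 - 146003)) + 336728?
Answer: 4169172168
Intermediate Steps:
(81540 + (-84473 + 58101)*(-12072 - 146003)) + 336728 = (81540 - 26372*(-158075)) + 336728 = (81540 + 4168753900) + 336728 = 4168835440 + 336728 = 4169172168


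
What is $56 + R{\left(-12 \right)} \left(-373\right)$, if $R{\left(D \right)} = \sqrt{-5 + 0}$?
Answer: $56 - 373 i \sqrt{5} \approx 56.0 - 834.05 i$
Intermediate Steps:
$R{\left(D \right)} = i \sqrt{5}$ ($R{\left(D \right)} = \sqrt{-5} = i \sqrt{5}$)
$56 + R{\left(-12 \right)} \left(-373\right) = 56 + i \sqrt{5} \left(-373\right) = 56 - 373 i \sqrt{5}$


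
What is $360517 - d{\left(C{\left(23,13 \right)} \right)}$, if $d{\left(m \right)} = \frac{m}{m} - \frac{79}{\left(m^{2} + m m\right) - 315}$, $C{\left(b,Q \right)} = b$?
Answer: $\frac{267863467}{743} \approx 3.6052 \cdot 10^{5}$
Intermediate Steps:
$d{\left(m \right)} = 1 - \frac{79}{-315 + 2 m^{2}}$ ($d{\left(m \right)} = 1 - \frac{79}{\left(m^{2} + m^{2}\right) - 315} = 1 - \frac{79}{2 m^{2} - 315} = 1 - \frac{79}{-315 + 2 m^{2}}$)
$360517 - d{\left(C{\left(23,13 \right)} \right)} = 360517 - \frac{2 \left(-197 + 23^{2}\right)}{-315 + 2 \cdot 23^{2}} = 360517 - \frac{2 \left(-197 + 529\right)}{-315 + 2 \cdot 529} = 360517 - 2 \frac{1}{-315 + 1058} \cdot 332 = 360517 - 2 \cdot \frac{1}{743} \cdot 332 = 360517 - \frac{664}{743} = \frac{267863467}{743}$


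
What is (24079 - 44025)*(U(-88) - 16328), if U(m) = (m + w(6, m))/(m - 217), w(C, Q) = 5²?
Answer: 99330621242/305 ≈ 3.2567e+8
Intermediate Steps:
w(C, Q) = 25
U(m) = (25 + m)/(-217 + m) (U(m) = (m + 25)/(m - 217) = (25 + m)/(-217 + m))
(24079 - 44025)*(U(-88) - 16328) = (24079 - 44025)*((25 - 88)/(-217 - 88) - 16328) = -19946*(-63/(-305) - 16328) = -19946*(-1/305*(-63) - 16328) = -19946*(63/305 - 16328) = -19946*(-4979977/305) = 99330621242/305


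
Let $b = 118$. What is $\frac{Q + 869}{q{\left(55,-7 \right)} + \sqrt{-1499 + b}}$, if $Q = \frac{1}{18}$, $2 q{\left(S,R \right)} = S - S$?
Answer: $- \frac{15643 i \sqrt{1381}}{24858} \approx - 23.386 i$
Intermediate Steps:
$q{\left(S,R \right)} = 0$ ($q{\left(S,R \right)} = \frac{S - S}{2} = \frac{1}{2} \cdot 0 = 0$)
$Q = \frac{1}{18} \approx 0.055556$
$\frac{Q + 869}{q{\left(55,-7 \right)} + \sqrt{-1499 + b}} = \frac{\frac{1}{18} + 869}{0 + \sqrt{-1499 + 118}} = \frac{15643}{18 \left(0 + \sqrt{-1381}\right)} = \frac{15643}{18 \left(0 + i \sqrt{1381}\right)} = \frac{15643}{18 i \sqrt{1381}} = \frac{15643 \left(- \frac{i \sqrt{1381}}{1381}\right)}{18} = - \frac{15643 i \sqrt{1381}}{24858}$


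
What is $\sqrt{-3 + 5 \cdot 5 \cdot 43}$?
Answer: $4 \sqrt{67} \approx 32.741$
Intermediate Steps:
$\sqrt{-3 + 5 \cdot 5 \cdot 43} = \sqrt{-3 + 25 \cdot 43} = \sqrt{-3 + 1075} = \sqrt{1072} = 4 \sqrt{67}$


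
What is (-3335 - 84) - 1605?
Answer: -5024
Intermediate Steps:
(-3335 - 84) - 1605 = -3419 - 1605 = -5024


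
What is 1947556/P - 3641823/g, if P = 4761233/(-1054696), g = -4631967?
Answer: -1057156802914747337/2450430459479 ≈ -4.3142e+5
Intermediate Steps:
P = -4761233/1054696 (P = 4761233*(-1/1054696) = -4761233/1054696 ≈ -4.5143)
1947556/P - 3641823/g = 1947556/(-4761233/1054696) - 3641823/(-4631967) = 1947556*(-1054696/4761233) - 3641823*(-1/4631967) = -2054079522976/4761233 + 404647/514663 = -1057156802914747337/2450430459479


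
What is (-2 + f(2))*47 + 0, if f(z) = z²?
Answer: 94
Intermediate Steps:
(-2 + f(2))*47 + 0 = (-2 + 2²)*47 + 0 = (-2 + 4)*47 + 0 = 2*47 + 0 = 94 + 0 = 94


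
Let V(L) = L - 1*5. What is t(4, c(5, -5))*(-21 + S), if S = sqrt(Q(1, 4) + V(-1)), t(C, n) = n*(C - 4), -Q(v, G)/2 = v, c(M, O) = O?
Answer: 0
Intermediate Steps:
Q(v, G) = -2*v
V(L) = -5 + L (V(L) = L - 5 = -5 + L)
t(C, n) = n*(-4 + C)
S = 2*I*sqrt(2) (S = sqrt(-2*1 + (-5 - 1)) = sqrt(-2 - 6) = sqrt(-8) = 2*I*sqrt(2) ≈ 2.8284*I)
t(4, c(5, -5))*(-21 + S) = (-5*(-4 + 4))*(-21 + 2*I*sqrt(2)) = (-5*0)*(-21 + 2*I*sqrt(2)) = 0*(-21 + 2*I*sqrt(2)) = 0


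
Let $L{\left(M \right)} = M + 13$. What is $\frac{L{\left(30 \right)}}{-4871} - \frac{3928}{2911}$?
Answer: $- \frac{19258461}{14179481} \approx -1.3582$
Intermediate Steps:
$L{\left(M \right)} = 13 + M$
$\frac{L{\left(30 \right)}}{-4871} - \frac{3928}{2911} = \frac{13 + 30}{-4871} - \frac{3928}{2911} = 43 \left(- \frac{1}{4871}\right) - \frac{3928}{2911} = - \frac{43}{4871} - \frac{3928}{2911} = - \frac{19258461}{14179481}$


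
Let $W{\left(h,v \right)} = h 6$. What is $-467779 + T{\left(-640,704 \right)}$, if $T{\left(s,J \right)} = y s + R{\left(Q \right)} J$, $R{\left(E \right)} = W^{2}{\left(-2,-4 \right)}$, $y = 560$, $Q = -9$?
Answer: $-724803$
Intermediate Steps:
$W{\left(h,v \right)} = 6 h$
$R{\left(E \right)} = 144$ ($R{\left(E \right)} = \left(6 \left(-2\right)\right)^{2} = \left(-12\right)^{2} = 144$)
$T{\left(s,J \right)} = 144 J + 560 s$ ($T{\left(s,J \right)} = 560 s + 144 J = 144 J + 560 s$)
$-467779 + T{\left(-640,704 \right)} = -467779 + \left(144 \cdot 704 + 560 \left(-640\right)\right) = -467779 + \left(101376 - 358400\right) = -467779 - 257024 = -724803$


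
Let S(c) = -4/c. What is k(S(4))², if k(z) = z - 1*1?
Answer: 4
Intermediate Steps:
k(z) = -1 + z (k(z) = z - 1 = -1 + z)
k(S(4))² = (-1 - 4/4)² = (-1 - 4*¼)² = (-1 - 1)² = (-2)² = 4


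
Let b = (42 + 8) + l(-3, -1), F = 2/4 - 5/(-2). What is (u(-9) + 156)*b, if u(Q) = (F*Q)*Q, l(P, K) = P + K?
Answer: 18354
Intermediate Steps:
l(P, K) = K + P
F = 3 (F = 2*(¼) - 5*(-½) = ½ + 5/2 = 3)
u(Q) = 3*Q² (u(Q) = (3*Q)*Q = 3*Q²)
b = 46 (b = (42 + 8) + (-1 - 3) = 50 - 4 = 46)
(u(-9) + 156)*b = (3*(-9)² + 156)*46 = (3*81 + 156)*46 = (243 + 156)*46 = 399*46 = 18354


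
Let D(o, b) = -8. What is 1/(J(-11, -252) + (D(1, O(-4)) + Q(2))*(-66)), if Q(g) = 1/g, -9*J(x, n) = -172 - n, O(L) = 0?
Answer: 9/4375 ≈ 0.0020571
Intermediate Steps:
J(x, n) = 172/9 + n/9 (J(x, n) = -(-172 - n)/9 = 172/9 + n/9)
1/(J(-11, -252) + (D(1, O(-4)) + Q(2))*(-66)) = 1/((172/9 + (1/9)*(-252)) + (-8 + 1/2)*(-66)) = 1/((172/9 - 28) + (-8 + 1/2)*(-66)) = 1/(-80/9 - 15/2*(-66)) = 1/(-80/9 + 495) = 1/(4375/9) = 9/4375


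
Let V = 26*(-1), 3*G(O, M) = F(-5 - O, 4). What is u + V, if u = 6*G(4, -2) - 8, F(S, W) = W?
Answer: -26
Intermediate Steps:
G(O, M) = 4/3 (G(O, M) = (⅓)*4 = 4/3)
V = -26
u = 0 (u = 6*(4/3) - 8 = 8 - 8 = 0)
u + V = 0 - 26 = -26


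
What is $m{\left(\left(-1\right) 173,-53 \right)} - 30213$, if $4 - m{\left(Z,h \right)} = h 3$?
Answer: $-30050$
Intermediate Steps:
$m{\left(Z,h \right)} = 4 - 3 h$ ($m{\left(Z,h \right)} = 4 - h 3 = 4 - 3 h$)
$m{\left(\left(-1\right) 173,-53 \right)} - 30213 = \left(4 - -159\right) - 30213 = \left(4 + 159\right) - 30213 = 163 - 30213 = -30050$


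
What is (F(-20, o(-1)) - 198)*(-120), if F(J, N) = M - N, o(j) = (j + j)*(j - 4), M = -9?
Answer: 26040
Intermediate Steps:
o(j) = 2*j*(-4 + j) (o(j) = (2*j)*(-4 + j) = 2*j*(-4 + j))
F(J, N) = -9 - N
(F(-20, o(-1)) - 198)*(-120) = ((-9 - 2*(-1)*(-4 - 1)) - 198)*(-120) = ((-9 - 2*(-1)*(-5)) - 198)*(-120) = ((-9 - 1*10) - 198)*(-120) = ((-9 - 10) - 198)*(-120) = (-19 - 198)*(-120) = -217*(-120) = 26040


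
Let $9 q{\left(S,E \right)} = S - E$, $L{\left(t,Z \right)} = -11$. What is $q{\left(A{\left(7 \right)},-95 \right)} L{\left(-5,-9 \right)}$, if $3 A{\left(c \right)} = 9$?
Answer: $- \frac{1078}{9} \approx -119.78$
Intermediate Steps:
$A{\left(c \right)} = 3$ ($A{\left(c \right)} = \frac{1}{3} \cdot 9 = 3$)
$q{\left(S,E \right)} = - \frac{E}{9} + \frac{S}{9}$ ($q{\left(S,E \right)} = \frac{S - E}{9} = - \frac{E}{9} + \frac{S}{9}$)
$q{\left(A{\left(7 \right)},-95 \right)} L{\left(-5,-9 \right)} = \left(\left(- \frac{1}{9}\right) \left(-95\right) + \frac{1}{9} \cdot 3\right) \left(-11\right) = \left(\frac{95}{9} + \frac{1}{3}\right) \left(-11\right) = \frac{98}{9} \left(-11\right) = - \frac{1078}{9}$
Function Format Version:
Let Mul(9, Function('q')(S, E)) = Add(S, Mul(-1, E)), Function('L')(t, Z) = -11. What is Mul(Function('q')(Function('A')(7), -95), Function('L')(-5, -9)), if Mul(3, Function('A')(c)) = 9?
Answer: Rational(-1078, 9) ≈ -119.78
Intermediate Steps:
Function('A')(c) = 3 (Function('A')(c) = Mul(Rational(1, 3), 9) = 3)
Function('q')(S, E) = Add(Mul(Rational(-1, 9), E), Mul(Rational(1, 9), S)) (Function('q')(S, E) = Mul(Rational(1, 9), Add(S, Mul(-1, E))) = Add(Mul(Rational(-1, 9), E), Mul(Rational(1, 9), S)))
Mul(Function('q')(Function('A')(7), -95), Function('L')(-5, -9)) = Mul(Add(Mul(Rational(-1, 9), -95), Mul(Rational(1, 9), 3)), -11) = Mul(Add(Rational(95, 9), Rational(1, 3)), -11) = Mul(Rational(98, 9), -11) = Rational(-1078, 9)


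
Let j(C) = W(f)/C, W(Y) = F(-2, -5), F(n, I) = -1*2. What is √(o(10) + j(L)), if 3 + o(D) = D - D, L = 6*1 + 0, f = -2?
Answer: I*√30/3 ≈ 1.8257*I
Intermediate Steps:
F(n, I) = -2
W(Y) = -2
L = 6 (L = 6 + 0 = 6)
o(D) = -3 (o(D) = -3 + (D - D) = -3 + 0 = -3)
j(C) = -2/C
√(o(10) + j(L)) = √(-3 - 2/6) = √(-3 - 2*⅙) = √(-3 - ⅓) = √(-10/3) = I*√30/3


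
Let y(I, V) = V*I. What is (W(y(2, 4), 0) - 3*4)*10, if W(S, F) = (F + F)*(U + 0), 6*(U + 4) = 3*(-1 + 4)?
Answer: -120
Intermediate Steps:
y(I, V) = I*V
U = -5/2 (U = -4 + (3*(-1 + 4))/6 = -4 + (3*3)/6 = -4 + (⅙)*9 = -4 + 3/2 = -5/2 ≈ -2.5000)
W(S, F) = -5*F (W(S, F) = (F + F)*(-5/2 + 0) = (2*F)*(-5/2) = -5*F)
(W(y(2, 4), 0) - 3*4)*10 = (-5*0 - 3*4)*10 = (0 - 12)*10 = -12*10 = -120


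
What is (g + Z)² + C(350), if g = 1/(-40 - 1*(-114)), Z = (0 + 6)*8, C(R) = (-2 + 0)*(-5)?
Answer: 12678569/5476 ≈ 2315.3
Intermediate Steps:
C(R) = 10 (C(R) = -2*(-5) = 10)
Z = 48 (Z = 6*8 = 48)
g = 1/74 (g = 1/(-40 + 114) = 1/74 ≈ 0.013514)
(g + Z)² + C(350) = (1/74 + 48)² + 10 = (3553/74)² + 10 = 12623809/5476 + 10 = 12678569/5476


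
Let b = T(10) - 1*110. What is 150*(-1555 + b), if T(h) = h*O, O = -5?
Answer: -257250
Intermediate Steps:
T(h) = -5*h (T(h) = h*(-5) = -5*h)
b = -160 (b = -5*10 - 1*110 = -50 - 110 = -160)
150*(-1555 + b) = 150*(-1555 - 160) = 150*(-1715) = -257250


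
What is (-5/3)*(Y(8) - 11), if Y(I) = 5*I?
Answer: -145/3 ≈ -48.333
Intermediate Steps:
(-5/3)*(Y(8) - 11) = (-5/3)*(5*8 - 11) = (-5*⅓)*(40 - 11) = -5/3*29 = -145/3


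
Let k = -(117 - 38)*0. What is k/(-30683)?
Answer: 0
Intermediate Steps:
k = 0 (k = -79*0 = -1*0 = 0)
k/(-30683) = 0/(-30683) = 0*(-1/30683) = 0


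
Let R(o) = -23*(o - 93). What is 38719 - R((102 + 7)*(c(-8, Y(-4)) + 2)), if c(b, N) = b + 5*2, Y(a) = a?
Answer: 46608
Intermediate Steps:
c(b, N) = 10 + b (c(b, N) = b + 10 = 10 + b)
R(o) = 2139 - 23*o (R(o) = -23*(-93 + o) = 2139 - 23*o)
38719 - R((102 + 7)*(c(-8, Y(-4)) + 2)) = 38719 - (2139 - 23*(102 + 7)*((10 - 8) + 2)) = 38719 - (2139 - 2507*(2 + 2)) = 38719 - (2139 - 2507*4) = 38719 - (2139 - 23*436) = 38719 - (2139 - 10028) = 38719 - 1*(-7889) = 38719 + 7889 = 46608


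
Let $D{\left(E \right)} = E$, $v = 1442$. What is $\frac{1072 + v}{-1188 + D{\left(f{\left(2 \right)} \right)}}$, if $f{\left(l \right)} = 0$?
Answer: $- \frac{419}{198} \approx -2.1162$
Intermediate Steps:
$\frac{1072 + v}{-1188 + D{\left(f{\left(2 \right)} \right)}} = \frac{1072 + 1442}{-1188 + 0} = \frac{2514}{-1188} = 2514 \left(- \frac{1}{1188}\right) = - \frac{419}{198}$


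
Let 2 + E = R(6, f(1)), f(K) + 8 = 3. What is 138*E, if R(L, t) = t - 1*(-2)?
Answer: -690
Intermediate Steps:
f(K) = -5 (f(K) = -8 + 3 = -5)
R(L, t) = 2 + t (R(L, t) = t + 2 = 2 + t)
E = -5 (E = -2 + (2 - 5) = -2 - 3 = -5)
138*E = 138*(-5) = -690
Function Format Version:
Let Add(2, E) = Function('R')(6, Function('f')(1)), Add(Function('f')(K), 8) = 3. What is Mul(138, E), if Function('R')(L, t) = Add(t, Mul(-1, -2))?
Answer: -690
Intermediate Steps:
Function('f')(K) = -5 (Function('f')(K) = Add(-8, 3) = -5)
Function('R')(L, t) = Add(2, t) (Function('R')(L, t) = Add(t, 2) = Add(2, t))
E = -5 (E = Add(-2, Add(2, -5)) = Add(-2, -3) = -5)
Mul(138, E) = Mul(138, -5) = -690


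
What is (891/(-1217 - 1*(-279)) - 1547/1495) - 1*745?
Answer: -80577237/107870 ≈ -746.98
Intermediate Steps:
(891/(-1217 - 1*(-279)) - 1547/1495) - 1*745 = (891/(-1217 + 279) - 1547*1/1495) - 745 = (891/(-938) - 119/115) - 745 = (891*(-1/938) - 119/115) - 745 = (-891/938 - 119/115) - 745 = -214087/107870 - 745 = -80577237/107870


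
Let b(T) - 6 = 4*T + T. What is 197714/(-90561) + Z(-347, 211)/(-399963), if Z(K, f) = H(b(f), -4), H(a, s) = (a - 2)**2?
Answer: -60213575141/12073683081 ≈ -4.9872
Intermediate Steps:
b(T) = 6 + 5*T (b(T) = 6 + (4*T + T) = 6 + 5*T)
H(a, s) = (-2 + a)**2
Z(K, f) = (4 + 5*f)**2 (Z(K, f) = (-2 + (6 + 5*f))**2 = (4 + 5*f)**2)
197714/(-90561) + Z(-347, 211)/(-399963) = 197714/(-90561) + (4 + 5*211)**2/(-399963) = 197714*(-1/90561) + (4 + 1055)**2*(-1/399963) = -197714/90561 + 1059**2*(-1/399963) = -197714/90561 + 1121481*(-1/399963) = -197714/90561 - 373827/133321 = -60213575141/12073683081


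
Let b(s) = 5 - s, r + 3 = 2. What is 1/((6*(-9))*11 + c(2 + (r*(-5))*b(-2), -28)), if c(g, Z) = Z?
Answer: -1/622 ≈ -0.0016077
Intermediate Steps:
r = -1 (r = -3 + 2 = -1)
1/((6*(-9))*11 + c(2 + (r*(-5))*b(-2), -28)) = 1/((6*(-9))*11 - 28) = 1/(-54*11 - 28) = 1/(-594 - 28) = 1/(-622) = -1/622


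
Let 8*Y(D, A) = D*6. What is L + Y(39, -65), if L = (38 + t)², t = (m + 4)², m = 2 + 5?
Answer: 101241/4 ≈ 25310.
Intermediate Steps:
Y(D, A) = 3*D/4 (Y(D, A) = (D*6)/8 = (6*D)/8 = 3*D/4)
m = 7
t = 121 (t = (7 + 4)² = 11² = 121)
L = 25281 (L = (38 + 121)² = 159² = 25281)
L + Y(39, -65) = 25281 + (¾)*39 = 25281 + 117/4 = 101241/4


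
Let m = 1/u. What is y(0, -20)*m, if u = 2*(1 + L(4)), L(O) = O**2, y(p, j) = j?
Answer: -10/17 ≈ -0.58823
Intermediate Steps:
u = 34 (u = 2*(1 + 4**2) = 2*(1 + 16) = 2*17 = 34)
m = 1/34 ≈ 0.029412
y(0, -20)*m = -20*1/34 = -10/17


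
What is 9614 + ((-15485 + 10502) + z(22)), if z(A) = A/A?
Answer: 4632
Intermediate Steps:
z(A) = 1
9614 + ((-15485 + 10502) + z(22)) = 9614 + ((-15485 + 10502) + 1) = 9614 + (-4983 + 1) = 9614 - 4982 = 4632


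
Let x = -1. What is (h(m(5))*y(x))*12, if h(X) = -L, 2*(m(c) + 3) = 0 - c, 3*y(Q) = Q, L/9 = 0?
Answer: 0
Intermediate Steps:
L = 0 (L = 9*0 = 0)
y(Q) = Q/3
m(c) = -3 - c/2 (m(c) = -3 + (0 - c)/2 = -3 + (-c)/2 = -3 - c/2)
h(X) = 0 (h(X) = -1*0 = 0)
(h(m(5))*y(x))*12 = (0*((1/3)*(-1)))*12 = (0*(-1/3))*12 = 0*12 = 0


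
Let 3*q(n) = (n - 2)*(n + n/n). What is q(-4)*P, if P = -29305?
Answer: -175830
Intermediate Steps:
q(n) = (1 + n)*(-2 + n)/3 (q(n) = ((n - 2)*(n + n/n))/3 = ((-2 + n)*(n + 1))/3 = ((-2 + n)*(1 + n))/3 = ((1 + n)*(-2 + n))/3 = (1 + n)*(-2 + n)/3)
q(-4)*P = (-⅔ - ⅓*(-4) + (⅓)*(-4)²)*(-29305) = (-⅔ + 4/3 + (⅓)*16)*(-29305) = (-⅔ + 4/3 + 16/3)*(-29305) = 6*(-29305) = -175830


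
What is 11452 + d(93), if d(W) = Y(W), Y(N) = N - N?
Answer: 11452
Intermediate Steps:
Y(N) = 0
d(W) = 0
11452 + d(93) = 11452 + 0 = 11452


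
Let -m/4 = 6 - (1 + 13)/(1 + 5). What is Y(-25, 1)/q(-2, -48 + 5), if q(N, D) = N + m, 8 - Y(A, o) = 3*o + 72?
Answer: 201/50 ≈ 4.0200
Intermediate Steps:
Y(A, o) = -64 - 3*o (Y(A, o) = 8 - (3*o + 72) = 8 - (72 + 3*o) = 8 + (-72 - 3*o) = -64 - 3*o)
m = -44/3 (m = -4*(6 - (1 + 13)/(1 + 5)) = -4*(6 - 14/6) = -4*(6 - 1*7/3) = -4*(6 - 7/3) = -4*11/3 = -44/3 ≈ -14.667)
q(N, D) = -44/3 + N (q(N, D) = N - 44/3 = -44/3 + N)
Y(-25, 1)/q(-2, -48 + 5) = (-64 - 3*1)/(-44/3 - 2) = (-64 - 3)/(-50/3) = -67*(-3/50) = 201/50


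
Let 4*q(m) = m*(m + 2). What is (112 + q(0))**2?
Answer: 12544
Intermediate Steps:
q(m) = m*(2 + m)/4 (q(m) = (m*(m + 2))/4 = (m*(2 + m))/4 = m*(2 + m)/4)
(112 + q(0))**2 = (112 + (1/4)*0*(2 + 0))**2 = (112 + (1/4)*0*2)**2 = (112 + 0)**2 = 112**2 = 12544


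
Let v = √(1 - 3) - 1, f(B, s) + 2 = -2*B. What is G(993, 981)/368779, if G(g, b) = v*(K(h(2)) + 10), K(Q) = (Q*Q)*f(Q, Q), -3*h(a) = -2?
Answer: -230/9957033 + 230*I*√2/9957033 ≈ -2.3099e-5 + 3.2667e-5*I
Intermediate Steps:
h(a) = ⅔ (h(a) = -⅓*(-2) = ⅔)
f(B, s) = -2 - 2*B
K(Q) = Q²*(-2 - 2*Q) (K(Q) = (Q*Q)*(-2 - 2*Q) = Q²*(-2 - 2*Q))
v = -1 + I*√2 (v = √(-2) - 1 = I*√2 - 1 = -1 + I*√2 ≈ -1.0 + 1.4142*I)
G(g, b) = -230/27 + 230*I*√2/27 (G(g, b) = (-1 + I*√2)*(2*(⅔)²*(-1 - 1*⅔) + 10) = (-1 + I*√2)*(2*(4/9)*(-1 - ⅔) + 10) = (-1 + I*√2)*(2*(4/9)*(-5/3) + 10) = (-1 + I*√2)*(-40/27 + 10) = (-1 + I*√2)*(230/27) = -230/27 + 230*I*√2/27)
G(993, 981)/368779 = (-230/27 + 230*I*√2/27)/368779 = (-230/27 + 230*I*√2/27)*(1/368779) = -230/9957033 + 230*I*√2/9957033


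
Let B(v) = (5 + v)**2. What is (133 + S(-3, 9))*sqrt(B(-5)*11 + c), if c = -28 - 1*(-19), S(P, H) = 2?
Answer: 405*I ≈ 405.0*I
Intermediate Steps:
c = -9 (c = -28 + 19 = -9)
(133 + S(-3, 9))*sqrt(B(-5)*11 + c) = (133 + 2)*sqrt((5 - 5)**2*11 - 9) = 135*sqrt(0**2*11 - 9) = 135*sqrt(0*11 - 9) = 135*sqrt(0 - 9) = 135*sqrt(-9) = 135*(3*I) = 405*I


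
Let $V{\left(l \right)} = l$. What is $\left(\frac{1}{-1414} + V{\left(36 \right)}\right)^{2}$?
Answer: $\frac{2591115409}{1999396} \approx 1295.9$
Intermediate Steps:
$\left(\frac{1}{-1414} + V{\left(36 \right)}\right)^{2} = \left(\frac{1}{-1414} + 36\right)^{2} = \left(- \frac{1}{1414} + 36\right)^{2} = \left(\frac{50903}{1414}\right)^{2} = \frac{2591115409}{1999396}$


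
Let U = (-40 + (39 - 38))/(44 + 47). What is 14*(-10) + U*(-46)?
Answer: -842/7 ≈ -120.29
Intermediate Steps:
U = -3/7 (U = (-40 + 1)/91 = -39*1/91 = -3/7 ≈ -0.42857)
14*(-10) + U*(-46) = 14*(-10) - 3/7*(-46) = -140 + 138/7 = -842/7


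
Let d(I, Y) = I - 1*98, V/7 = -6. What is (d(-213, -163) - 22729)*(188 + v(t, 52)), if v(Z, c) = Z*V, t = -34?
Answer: -37232640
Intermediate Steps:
V = -42 (V = 7*(-6) = -42)
d(I, Y) = -98 + I (d(I, Y) = I - 98 = -98 + I)
v(Z, c) = -42*Z (v(Z, c) = Z*(-42) = -42*Z)
(d(-213, -163) - 22729)*(188 + v(t, 52)) = ((-98 - 213) - 22729)*(188 - 42*(-34)) = (-311 - 22729)*(188 + 1428) = -23040*1616 = -37232640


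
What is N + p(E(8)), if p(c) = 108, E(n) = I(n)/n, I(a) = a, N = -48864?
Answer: -48756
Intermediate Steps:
E(n) = 1 (E(n) = n/n = 1)
N + p(E(8)) = -48864 + 108 = -48756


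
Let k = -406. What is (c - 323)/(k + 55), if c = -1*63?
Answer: 386/351 ≈ 1.0997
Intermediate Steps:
c = -63
(c - 323)/(k + 55) = (-63 - 323)/(-406 + 55) = -386/(-351) = -386*(-1/351) = 386/351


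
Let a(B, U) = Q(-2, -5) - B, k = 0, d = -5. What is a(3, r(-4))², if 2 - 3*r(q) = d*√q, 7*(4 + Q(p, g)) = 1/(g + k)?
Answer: 60516/1225 ≈ 49.401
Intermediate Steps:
Q(p, g) = -4 + 1/(7*g) (Q(p, g) = -4 + 1/(7*(g + 0)) = -4 + 1/(7*g))
r(q) = ⅔ + 5*√q/3 (r(q) = ⅔ - (-5)*√q/3 = ⅔ + 5*√q/3)
a(B, U) = -141/35 - B (a(B, U) = (-4 + (⅐)/(-5)) - B = (-4 + (⅐)*(-⅕)) - B = (-4 - 1/35) - B = -141/35 - B)
a(3, r(-4))² = (-141/35 - 1*3)² = (-141/35 - 3)² = (-246/35)² = 60516/1225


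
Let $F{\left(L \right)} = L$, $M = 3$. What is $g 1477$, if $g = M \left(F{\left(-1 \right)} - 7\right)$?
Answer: $-35448$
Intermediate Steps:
$g = -24$ ($g = 3 \left(-1 - 7\right) = 3 \left(-8\right) = -24$)
$g 1477 = \left(-24\right) 1477 = -35448$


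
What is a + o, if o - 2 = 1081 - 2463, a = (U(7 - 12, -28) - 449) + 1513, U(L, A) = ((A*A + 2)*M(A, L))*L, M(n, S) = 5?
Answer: -19966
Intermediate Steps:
U(L, A) = L*(10 + 5*A²) (U(L, A) = ((A*A + 2)*5)*L = ((A² + 2)*5)*L = ((2 + A²)*5)*L = (10 + 5*A²)*L = L*(10 + 5*A²))
a = -18586 (a = (5*(7 - 12)*(2 + (-28)²) - 449) + 1513 = (5*(-5)*(2 + 784) - 449) + 1513 = (5*(-5)*786 - 449) + 1513 = (-19650 - 449) + 1513 = -20099 + 1513 = -18586)
o = -1380 (o = 2 + (1081 - 2463) = 2 - 1382 = -1380)
a + o = -18586 - 1380 = -19966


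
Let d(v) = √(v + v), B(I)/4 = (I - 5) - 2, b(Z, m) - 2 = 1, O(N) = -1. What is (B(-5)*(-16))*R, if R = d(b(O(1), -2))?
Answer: 768*√6 ≈ 1881.2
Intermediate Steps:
b(Z, m) = 3 (b(Z, m) = 2 + 1 = 3)
B(I) = -28 + 4*I (B(I) = 4*((I - 5) - 2) = 4*((-5 + I) - 2) = 4*(-7 + I) = -28 + 4*I)
d(v) = √2*√v (d(v) = √(2*v) = √2*√v)
R = √6 (R = √2*√3 = √6 ≈ 2.4495)
(B(-5)*(-16))*R = ((-28 + 4*(-5))*(-16))*√6 = ((-28 - 20)*(-16))*√6 = (-48*(-16))*√6 = 768*√6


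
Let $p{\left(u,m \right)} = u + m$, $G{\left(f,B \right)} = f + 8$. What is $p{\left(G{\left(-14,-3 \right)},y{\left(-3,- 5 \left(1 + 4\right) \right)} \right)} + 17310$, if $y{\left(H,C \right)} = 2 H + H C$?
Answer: $17373$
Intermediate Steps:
$y{\left(H,C \right)} = 2 H + C H$
$G{\left(f,B \right)} = 8 + f$
$p{\left(u,m \right)} = m + u$
$p{\left(G{\left(-14,-3 \right)},y{\left(-3,- 5 \left(1 + 4\right) \right)} \right)} + 17310 = \left(- 3 \left(2 - 5 \left(1 + 4\right)\right) + \left(8 - 14\right)\right) + 17310 = \left(- 3 \left(2 - 25\right) - 6\right) + 17310 = \left(\left(-3\right) \left(-23\right) - 6\right) + 17310 = \left(69 - 6\right) + 17310 = 63 + 17310 = 17373$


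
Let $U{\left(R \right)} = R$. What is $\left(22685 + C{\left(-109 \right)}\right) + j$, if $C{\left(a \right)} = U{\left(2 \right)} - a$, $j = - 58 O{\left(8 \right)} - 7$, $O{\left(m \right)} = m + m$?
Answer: $21861$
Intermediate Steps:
$O{\left(m \right)} = 2 m$
$j = -935$ ($j = - 58 \cdot 2 \cdot 8 - 7 = \left(-58\right) 16 - 7 = -928 - 7 = -935$)
$C{\left(a \right)} = 2 - a$
$\left(22685 + C{\left(-109 \right)}\right) + j = \left(22685 + \left(2 - -109\right)\right) - 935 = \left(22685 + \left(2 + 109\right)\right) - 935 = \left(22685 + 111\right) - 935 = 22796 - 935 = 21861$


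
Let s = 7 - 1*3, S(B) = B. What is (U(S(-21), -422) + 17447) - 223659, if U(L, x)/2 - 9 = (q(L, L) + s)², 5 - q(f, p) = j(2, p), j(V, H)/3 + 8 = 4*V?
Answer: -206032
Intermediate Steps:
j(V, H) = -24 + 12*V (j(V, H) = -24 + 3*(4*V) = -24 + 12*V)
q(f, p) = 5 (q(f, p) = 5 - (-24 + 12*2) = 5 - (-24 + 24) = 5 - 1*0 = 5 + 0 = 5)
s = 4 (s = 7 - 3 = 4)
U(L, x) = 180 (U(L, x) = 18 + 2*(5 + 4)² = 18 + 2*9² = 18 + 2*81 = 18 + 162 = 180)
(U(S(-21), -422) + 17447) - 223659 = (180 + 17447) - 223659 = 17627 - 223659 = -206032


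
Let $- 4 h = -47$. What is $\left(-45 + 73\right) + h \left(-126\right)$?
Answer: $- \frac{2905}{2} \approx -1452.5$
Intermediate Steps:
$h = \frac{47}{4}$ ($h = \left(- \frac{1}{4}\right) \left(-47\right) = \frac{47}{4} \approx 11.75$)
$\left(-45 + 73\right) + h \left(-126\right) = \left(-45 + 73\right) + \frac{47}{4} \left(-126\right) = 28 - \frac{2961}{2} = - \frac{2905}{2}$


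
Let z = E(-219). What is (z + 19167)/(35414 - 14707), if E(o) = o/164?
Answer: 3143169/3395948 ≈ 0.92556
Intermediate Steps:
E(o) = o/164 (E(o) = o*(1/164) = o/164)
z = -219/164 (z = (1/164)*(-219) = -219/164 ≈ -1.3354)
(z + 19167)/(35414 - 14707) = (-219/164 + 19167)/(35414 - 14707) = (3143169/164)/20707 = (3143169/164)*(1/20707) = 3143169/3395948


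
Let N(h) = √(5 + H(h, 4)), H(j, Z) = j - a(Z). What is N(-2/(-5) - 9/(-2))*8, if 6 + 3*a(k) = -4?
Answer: 4*√11910/15 ≈ 29.102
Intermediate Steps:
a(k) = -10/3 (a(k) = -2 + (⅓)*(-4) = -2 - 4/3 = -10/3)
H(j, Z) = 10/3 + j (H(j, Z) = j - 1*(-10/3) = j + 10/3 = 10/3 + j)
N(h) = √(25/3 + h) (N(h) = √(5 + (10/3 + h)) = √(25/3 + h))
N(-2/(-5) - 9/(-2))*8 = (√(75 + 9*(-2/(-5) - 9/(-2)))/3)*8 = (√(75 + 9*(-2*(-⅕) - 9*(-½)))/3)*8 = (√(75 + 9*(⅖ + 9/2))/3)*8 = (√(75 + 9*(49/10))/3)*8 = (√(75 + 441/10)/3)*8 = (√(1191/10)/3)*8 = ((√11910/10)/3)*8 = (√11910/30)*8 = 4*√11910/15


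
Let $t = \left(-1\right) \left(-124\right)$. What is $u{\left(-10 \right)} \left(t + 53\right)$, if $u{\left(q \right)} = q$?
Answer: $-1770$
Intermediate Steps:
$t = 124$
$u{\left(-10 \right)} \left(t + 53\right) = - 10 \left(124 + 53\right) = \left(-10\right) 177 = -1770$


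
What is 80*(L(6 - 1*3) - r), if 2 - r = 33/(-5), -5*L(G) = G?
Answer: -736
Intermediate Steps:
L(G) = -G/5
r = 43/5 (r = 2 - 33/(-5) = 2 - 33*(-1)/5 = 2 - 1*(-33/5) = 2 + 33/5 = 43/5 ≈ 8.6000)
80*(L(6 - 1*3) - r) = 80*(-(6 - 1*3)/5 - 1*43/5) = 80*(-(6 - 3)/5 - 43/5) = 80*(-⅕*3 - 43/5) = 80*(-⅗ - 43/5) = 80*(-46/5) = -736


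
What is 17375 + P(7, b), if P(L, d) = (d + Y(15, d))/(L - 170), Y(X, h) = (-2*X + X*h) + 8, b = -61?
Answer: 2833123/163 ≈ 17381.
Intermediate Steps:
Y(X, h) = 8 - 2*X + X*h
P(L, d) = (-22 + 16*d)/(-170 + L) (P(L, d) = (d + (8 - 2*15 + 15*d))/(L - 170) = (d + (8 - 30 + 15*d))/(-170 + L) = (d + (-22 + 15*d))/(-170 + L) = (-22 + 16*d)/(-170 + L))
17375 + P(7, b) = 17375 + 2*(-11 + 8*(-61))/(-170 + 7) = 17375 + 2*(-11 - 488)/(-163) = 17375 + 2*(-1/163)*(-499) = 17375 + 998/163 = 2833123/163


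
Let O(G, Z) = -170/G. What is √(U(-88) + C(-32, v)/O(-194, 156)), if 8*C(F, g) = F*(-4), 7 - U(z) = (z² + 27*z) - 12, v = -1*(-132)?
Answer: I*√38514605/85 ≈ 73.012*I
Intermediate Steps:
v = 132
U(z) = 19 - z² - 27*z (U(z) = 7 - ((z² + 27*z) - 12) = 7 - (-12 + z² + 27*z) = 7 + (12 - z² - 27*z) = 19 - z² - 27*z)
C(F, g) = -F/2 (C(F, g) = (F*(-4))/8 = (-4*F)/8 = -F/2)
√(U(-88) + C(-32, v)/O(-194, 156)) = √((19 - 1*(-88)² - 27*(-88)) + (-½*(-32))/((-170/(-194)))) = √((19 - 1*7744 + 2376) + 16/((-170*(-1/194)))) = √((19 - 7744 + 2376) + 16/(85/97)) = √(-5349 + 16*(97/85)) = √(-5349 + 1552/85) = √(-453113/85) = I*√38514605/85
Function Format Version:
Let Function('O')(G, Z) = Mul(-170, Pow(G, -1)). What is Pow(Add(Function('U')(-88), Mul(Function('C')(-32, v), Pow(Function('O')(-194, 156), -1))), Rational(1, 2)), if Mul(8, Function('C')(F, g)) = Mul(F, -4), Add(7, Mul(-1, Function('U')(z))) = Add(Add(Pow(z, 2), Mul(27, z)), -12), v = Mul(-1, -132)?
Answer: Mul(Rational(1, 85), I, Pow(38514605, Rational(1, 2))) ≈ Mul(73.012, I)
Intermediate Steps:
v = 132
Function('U')(z) = Add(19, Mul(-1, Pow(z, 2)), Mul(-27, z)) (Function('U')(z) = Add(7, Mul(-1, Add(Add(Pow(z, 2), Mul(27, z)), -12))) = Add(7, Mul(-1, Add(-12, Pow(z, 2), Mul(27, z)))) = Add(7, Add(12, Mul(-1, Pow(z, 2)), Mul(-27, z))) = Add(19, Mul(-1, Pow(z, 2)), Mul(-27, z)))
Function('C')(F, g) = Mul(Rational(-1, 2), F) (Function('C')(F, g) = Mul(Rational(1, 8), Mul(F, -4)) = Mul(Rational(1, 8), Mul(-4, F)) = Mul(Rational(-1, 2), F))
Pow(Add(Function('U')(-88), Mul(Function('C')(-32, v), Pow(Function('O')(-194, 156), -1))), Rational(1, 2)) = Pow(Add(Add(19, Mul(-1, Pow(-88, 2)), Mul(-27, -88)), Mul(Mul(Rational(-1, 2), -32), Pow(Mul(-170, Pow(-194, -1)), -1))), Rational(1, 2)) = Pow(Add(Add(19, Mul(-1, 7744), 2376), Mul(16, Pow(Mul(-170, Rational(-1, 194)), -1))), Rational(1, 2)) = Pow(Add(Add(19, -7744, 2376), Mul(16, Pow(Rational(85, 97), -1))), Rational(1, 2)) = Pow(Add(-5349, Mul(16, Rational(97, 85))), Rational(1, 2)) = Pow(Add(-5349, Rational(1552, 85)), Rational(1, 2)) = Pow(Rational(-453113, 85), Rational(1, 2)) = Mul(Rational(1, 85), I, Pow(38514605, Rational(1, 2)))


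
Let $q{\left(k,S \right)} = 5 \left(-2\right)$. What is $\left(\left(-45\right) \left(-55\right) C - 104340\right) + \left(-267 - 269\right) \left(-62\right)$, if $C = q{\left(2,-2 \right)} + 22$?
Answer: $-41408$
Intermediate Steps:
$q{\left(k,S \right)} = -10$
$C = 12$ ($C = -10 + 22 = 12$)
$\left(\left(-45\right) \left(-55\right) C - 104340\right) + \left(-267 - 269\right) \left(-62\right) = \left(\left(-45\right) \left(-55\right) 12 - 104340\right) + \left(-267 - 269\right) \left(-62\right) = \left(2475 \cdot 12 - 104340\right) - -33232 = \left(29700 - 104340\right) + 33232 = -74640 + 33232 = -41408$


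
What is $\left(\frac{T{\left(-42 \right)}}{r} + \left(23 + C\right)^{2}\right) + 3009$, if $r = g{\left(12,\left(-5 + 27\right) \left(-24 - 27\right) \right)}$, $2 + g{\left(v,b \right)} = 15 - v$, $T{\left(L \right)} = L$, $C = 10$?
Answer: $4056$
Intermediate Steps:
$g{\left(v,b \right)} = 13 - v$ ($g{\left(v,b \right)} = -2 - \left(-15 + v\right) = 13 - v$)
$r = 1$ ($r = 13 - 12 = 1$)
$\left(\frac{T{\left(-42 \right)}}{r} + \left(23 + C\right)^{2}\right) + 3009 = \left(- \frac{42}{1} + \left(23 + 10\right)^{2}\right) + 3009 = \left(\left(-42\right) 1 + 33^{2}\right) + 3009 = \left(-42 + 1089\right) + 3009 = 1047 + 3009 = 4056$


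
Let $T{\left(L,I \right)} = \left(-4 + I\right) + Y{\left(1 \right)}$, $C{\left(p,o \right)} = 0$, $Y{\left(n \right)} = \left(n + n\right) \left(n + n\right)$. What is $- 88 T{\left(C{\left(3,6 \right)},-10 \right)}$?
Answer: $880$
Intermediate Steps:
$Y{\left(n \right)} = 4 n^{2}$ ($Y{\left(n \right)} = 2 n 2 n = 4 n^{2}$)
$T{\left(L,I \right)} = I$ ($T{\left(L,I \right)} = \left(-4 + I\right) + 4 \cdot 1^{2} = \left(-4 + I\right) + 4 \cdot 1 = \left(-4 + I\right) + 4 = I$)
$- 88 T{\left(C{\left(3,6 \right)},-10 \right)} = \left(-88\right) \left(-10\right) = 880$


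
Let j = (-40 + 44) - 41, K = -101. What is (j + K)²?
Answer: 19044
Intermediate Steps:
j = -37 (j = 4 - 41 = -37)
(j + K)² = (-37 - 101)² = (-138)² = 19044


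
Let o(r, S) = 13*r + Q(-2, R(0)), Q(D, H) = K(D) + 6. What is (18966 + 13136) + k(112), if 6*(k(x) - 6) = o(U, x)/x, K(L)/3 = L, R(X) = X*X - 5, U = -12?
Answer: 1798035/56 ≈ 32108.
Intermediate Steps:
R(X) = -5 + X² (R(X) = X² - 5 = -5 + X²)
K(L) = 3*L
Q(D, H) = 6 + 3*D (Q(D, H) = 3*D + 6 = 6 + 3*D)
o(r, S) = 13*r (o(r, S) = 13*r + (6 + 3*(-2)) = 13*r + (6 - 6) = 13*r + 0 = 13*r)
k(x) = 6 - 26/x (k(x) = 6 + ((13*(-12))/x)/6 = 6 + (-156/x)/6 = 6 - 26/x)
(18966 + 13136) + k(112) = (18966 + 13136) + (6 - 26/112) = 32102 + (6 - 26*1/112) = 32102 + (6 - 13/56) = 32102 + 323/56 = 1798035/56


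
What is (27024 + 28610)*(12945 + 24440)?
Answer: 2079877090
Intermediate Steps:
(27024 + 28610)*(12945 + 24440) = 55634*37385 = 2079877090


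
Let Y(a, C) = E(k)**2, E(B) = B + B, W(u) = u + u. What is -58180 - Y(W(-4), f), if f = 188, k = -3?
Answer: -58216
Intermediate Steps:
W(u) = 2*u
E(B) = 2*B
Y(a, C) = 36 (Y(a, C) = (2*(-3))**2 = (-6)**2 = 36)
-58180 - Y(W(-4), f) = -58180 - 1*36 = -58180 - 36 = -58216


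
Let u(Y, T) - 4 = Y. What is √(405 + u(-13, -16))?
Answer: 6*√11 ≈ 19.900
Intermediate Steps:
u(Y, T) = 4 + Y
√(405 + u(-13, -16)) = √(405 + (4 - 13)) = √(405 - 9) = √396 = 6*√11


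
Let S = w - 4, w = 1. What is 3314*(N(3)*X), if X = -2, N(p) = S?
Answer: 19884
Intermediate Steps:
S = -3 (S = 1 - 4 = -3)
N(p) = -3
3314*(N(3)*X) = 3314*(-3*(-2)) = 3314*6 = 19884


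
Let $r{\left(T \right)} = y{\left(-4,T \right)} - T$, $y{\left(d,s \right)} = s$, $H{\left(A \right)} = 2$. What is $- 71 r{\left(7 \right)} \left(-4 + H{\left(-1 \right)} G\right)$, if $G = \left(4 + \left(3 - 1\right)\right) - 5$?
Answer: $0$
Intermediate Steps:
$G = 1$ ($G = \left(4 + \left(3 - 1\right)\right) - 5 = \left(4 + 2\right) - 5 = 6 - 5 = 1$)
$r{\left(T \right)} = 0$ ($r{\left(T \right)} = T - T = 0$)
$- 71 r{\left(7 \right)} \left(-4 + H{\left(-1 \right)} G\right) = \left(-71\right) 0 \left(-4 + 2 \cdot 1\right) = 0 \left(-4 + 2\right) = 0 \left(-2\right) = 0$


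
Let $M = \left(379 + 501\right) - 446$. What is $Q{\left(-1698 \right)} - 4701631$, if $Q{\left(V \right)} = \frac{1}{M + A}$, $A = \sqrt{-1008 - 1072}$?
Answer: $\frac{- 18806524 \sqrt{130} + 2040507853 i}{2 \left(- 217 i + 2 \sqrt{130}\right)} \approx -4.7016 \cdot 10^{6} - 0.00024414 i$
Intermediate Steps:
$A = 4 i \sqrt{130}$ ($A = \sqrt{-2080} = 4 i \sqrt{130} \approx 45.607 i$)
$M = 434$ ($M = 880 - 446 = 434$)
$Q{\left(V \right)} = \frac{1}{434 + 4 i \sqrt{130}}$
$Q{\left(-1698 \right)} - 4701631 = \left(\frac{217}{95218} - \frac{i \sqrt{130}}{47609}\right) - 4701631 = - \frac{447679900341}{95218} - \frac{i \sqrt{130}}{47609}$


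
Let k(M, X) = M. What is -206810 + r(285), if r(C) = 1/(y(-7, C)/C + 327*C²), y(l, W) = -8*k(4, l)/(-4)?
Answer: -1565502868642945/7569763883 ≈ -2.0681e+5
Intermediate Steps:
y(l, W) = 8 (y(l, W) = -32/(-4) = -32*(-1)/4 = -8*(-1) = 8)
r(C) = 1/(8/C + 327*C²)
-206810 + r(285) = -206810 + 285/(8 + 327*285³) = -206810 + 285/(8 + 327*23149125) = -206810 + 285/(8 + 7569763875) = -206810 + 285/7569763883 = -1565502868642945/7569763883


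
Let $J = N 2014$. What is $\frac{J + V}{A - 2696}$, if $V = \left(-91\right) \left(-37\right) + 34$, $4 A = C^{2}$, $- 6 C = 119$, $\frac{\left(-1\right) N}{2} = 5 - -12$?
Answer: $\frac{9370800}{374063} \approx 25.051$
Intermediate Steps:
$N = -34$ ($N = - 2 \left(5 - -12\right) = - 2 \left(5 + 12\right) = \left(-2\right) 17 = -34$)
$C = - \frac{119}{6}$ ($C = \left(- \frac{1}{6}\right) 119 = - \frac{119}{6} \approx -19.833$)
$A = \frac{14161}{144}$ ($A = \frac{\left(- \frac{119}{6}\right)^{2}}{4} = \frac{1}{4} \cdot \frac{14161}{36} = \frac{14161}{144} \approx 98.34$)
$J = -68476$ ($J = \left(-34\right) 2014 = -68476$)
$V = 3401$ ($V = 3367 + 34 = 3401$)
$\frac{J + V}{A - 2696} = \frac{-68476 + 3401}{\frac{14161}{144} - 2696} = - \frac{65075}{- \frac{374063}{144}} = \left(-65075\right) \left(- \frac{144}{374063}\right) = \frac{9370800}{374063}$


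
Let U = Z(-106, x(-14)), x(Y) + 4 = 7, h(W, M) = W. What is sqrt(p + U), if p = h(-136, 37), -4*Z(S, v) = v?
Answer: I*sqrt(547)/2 ≈ 11.694*I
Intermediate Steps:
x(Y) = 3 (x(Y) = -4 + 7 = 3)
Z(S, v) = -v/4
p = -136
U = -3/4 (U = -1/4*3 = -3/4 ≈ -0.75000)
sqrt(p + U) = sqrt(-136 - 3/4) = sqrt(-547/4) = I*sqrt(547)/2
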